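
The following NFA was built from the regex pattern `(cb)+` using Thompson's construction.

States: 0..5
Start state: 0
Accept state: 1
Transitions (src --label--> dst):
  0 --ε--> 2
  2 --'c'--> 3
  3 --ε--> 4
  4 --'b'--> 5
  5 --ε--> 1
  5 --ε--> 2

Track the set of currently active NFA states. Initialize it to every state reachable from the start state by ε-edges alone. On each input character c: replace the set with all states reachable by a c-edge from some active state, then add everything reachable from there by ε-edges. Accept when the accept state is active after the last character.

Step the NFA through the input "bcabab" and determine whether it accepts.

Answer: REJECT

Trace:
S₀ = ε-closure({0}) = {0,2}
'b' @ 1: {}  — no active states
rest 'cabab' ignored (set empty)
final: {}; accept 1 not in set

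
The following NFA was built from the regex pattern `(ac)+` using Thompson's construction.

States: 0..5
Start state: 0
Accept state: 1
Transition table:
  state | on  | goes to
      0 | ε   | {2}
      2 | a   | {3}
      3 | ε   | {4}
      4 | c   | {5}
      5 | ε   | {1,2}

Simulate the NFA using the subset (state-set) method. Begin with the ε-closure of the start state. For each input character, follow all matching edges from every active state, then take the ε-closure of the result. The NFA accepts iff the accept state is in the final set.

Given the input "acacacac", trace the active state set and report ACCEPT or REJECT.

initial (ε-close {0}): {0,2}
'a' @ 1: {3,4}
'c' @ 2: {1,2,5}  [accepting]
'a' @ 3: {3,4}
'c' @ 4: {1,2,5}  [accepting]
'a' @ 5: {3,4}
'c' @ 6: {1,2,5}  [accepting]
'a' @ 7: {3,4}
'c' @ 8: {1,2,5}  [accepting]
final: {1,2,5}; accept 1 in set

Answer: ACCEPT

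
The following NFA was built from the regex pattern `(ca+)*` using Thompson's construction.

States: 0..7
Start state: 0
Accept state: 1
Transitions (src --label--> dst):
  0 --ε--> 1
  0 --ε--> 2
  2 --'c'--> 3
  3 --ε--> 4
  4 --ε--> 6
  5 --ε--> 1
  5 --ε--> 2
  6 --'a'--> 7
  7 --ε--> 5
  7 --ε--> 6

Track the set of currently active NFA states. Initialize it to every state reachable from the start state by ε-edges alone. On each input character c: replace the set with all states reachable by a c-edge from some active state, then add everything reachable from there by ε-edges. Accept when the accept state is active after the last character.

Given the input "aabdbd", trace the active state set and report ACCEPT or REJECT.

initial (ε-close {0}): {0,1,2}
'a' @ 1: {}  — dead — no transitions
rest 'abdbd' ignored (set empty)
final: {}; accept 1 not in set

Answer: REJECT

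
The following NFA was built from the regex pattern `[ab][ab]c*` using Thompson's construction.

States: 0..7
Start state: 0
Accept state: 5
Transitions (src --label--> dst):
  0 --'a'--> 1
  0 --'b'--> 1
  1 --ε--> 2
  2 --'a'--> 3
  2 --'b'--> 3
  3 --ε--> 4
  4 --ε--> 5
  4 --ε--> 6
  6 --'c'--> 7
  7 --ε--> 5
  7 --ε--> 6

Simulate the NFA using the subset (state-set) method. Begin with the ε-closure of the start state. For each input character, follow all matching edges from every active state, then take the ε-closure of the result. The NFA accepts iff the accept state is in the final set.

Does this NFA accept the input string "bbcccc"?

Answer: ACCEPT

Derivation:
initial (ε-close {0}): {0}
'b' @ 1: {1,2}
'b' @ 2: {3,4,5,6}  ✓accept
'c' @ 3: {5,6,7}  ✓accept
'c' @ 4: {5,6,7}  ✓accept
'c' @ 5: {5,6,7}  ✓accept
'c' @ 6: {5,6,7}  ✓accept
after full input: {5,6,7}  (accept=5 in)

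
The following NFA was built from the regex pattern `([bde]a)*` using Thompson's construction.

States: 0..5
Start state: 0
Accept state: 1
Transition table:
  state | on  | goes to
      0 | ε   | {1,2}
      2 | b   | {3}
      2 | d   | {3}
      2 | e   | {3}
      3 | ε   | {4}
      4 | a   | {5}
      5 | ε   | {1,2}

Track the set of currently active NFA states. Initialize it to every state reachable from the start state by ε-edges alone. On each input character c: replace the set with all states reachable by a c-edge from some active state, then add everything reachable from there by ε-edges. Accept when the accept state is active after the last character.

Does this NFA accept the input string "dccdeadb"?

Answer: REJECT

Trace:
start: ε-closure({0}) = {0,1,2}
'd' @ 1: {3,4}
'c' @ 2: {}  — dead — no transitions
rest 'cdeadb' ignored (set empty)
final: {}; accept 1 not in set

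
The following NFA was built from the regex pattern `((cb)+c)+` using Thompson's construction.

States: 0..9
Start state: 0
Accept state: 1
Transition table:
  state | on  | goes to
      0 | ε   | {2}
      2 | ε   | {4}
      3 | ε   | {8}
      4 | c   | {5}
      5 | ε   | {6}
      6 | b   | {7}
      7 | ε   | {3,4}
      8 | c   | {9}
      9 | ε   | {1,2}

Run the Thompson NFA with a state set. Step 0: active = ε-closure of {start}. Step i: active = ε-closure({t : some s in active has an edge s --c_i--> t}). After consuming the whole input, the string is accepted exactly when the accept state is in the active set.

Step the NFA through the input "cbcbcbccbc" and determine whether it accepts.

start: ε-closure({0}) = {0,2,4}
'c' @ 1: {5,6}
'b' @ 2: {3,4,7,8}
'c' @ 3: {1,2,4,5,6,9}  (accept∈set)
'b' @ 4: {3,4,7,8}
'c' @ 5: {1,2,4,5,6,9}  (accept∈set)
'b' @ 6: {3,4,7,8}
'c' @ 7: {1,2,4,5,6,9}  (accept∈set)
'c' @ 8: {5,6}
'b' @ 9: {3,4,7,8}
'c' @ 10: {1,2,4,5,6,9}  (accept∈set)
end set {1,2,4,5,6,9} — state 1 in

Answer: ACCEPT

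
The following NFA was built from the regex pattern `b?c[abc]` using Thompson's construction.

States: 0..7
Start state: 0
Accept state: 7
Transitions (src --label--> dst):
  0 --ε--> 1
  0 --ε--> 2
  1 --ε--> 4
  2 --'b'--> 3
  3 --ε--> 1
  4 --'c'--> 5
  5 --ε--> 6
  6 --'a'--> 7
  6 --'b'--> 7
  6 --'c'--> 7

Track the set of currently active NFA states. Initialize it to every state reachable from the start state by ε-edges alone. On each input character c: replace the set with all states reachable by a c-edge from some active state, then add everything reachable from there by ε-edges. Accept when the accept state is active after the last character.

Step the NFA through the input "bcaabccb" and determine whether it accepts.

initial (ε-close {0}): {0,1,2,4}
'b' @ 1: {1,3,4}
'c' @ 2: {5,6}
'a' @ 3: {7}  ✓accept
'a' @ 4: {}  — state set empty
rest 'bccb' ignored (set empty)
after full input: {}  (accept=7 not in)

Answer: REJECT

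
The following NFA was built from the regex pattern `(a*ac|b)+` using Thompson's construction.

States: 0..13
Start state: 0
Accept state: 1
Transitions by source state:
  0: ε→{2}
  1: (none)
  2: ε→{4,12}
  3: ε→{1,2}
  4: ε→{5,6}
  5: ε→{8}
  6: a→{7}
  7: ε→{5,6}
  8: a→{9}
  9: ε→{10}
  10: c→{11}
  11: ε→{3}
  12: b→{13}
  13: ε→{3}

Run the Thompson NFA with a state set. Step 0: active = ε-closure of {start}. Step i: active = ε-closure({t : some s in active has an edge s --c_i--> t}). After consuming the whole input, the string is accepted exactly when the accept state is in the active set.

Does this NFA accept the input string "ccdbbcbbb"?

start: ε-closure({0}) = {0,2,4,5,6,8,12}
'c' @ 1: {}  — state set empty
rest 'cdbbcbbb' ignored (set empty)
end set {} — state 1 not in

Answer: REJECT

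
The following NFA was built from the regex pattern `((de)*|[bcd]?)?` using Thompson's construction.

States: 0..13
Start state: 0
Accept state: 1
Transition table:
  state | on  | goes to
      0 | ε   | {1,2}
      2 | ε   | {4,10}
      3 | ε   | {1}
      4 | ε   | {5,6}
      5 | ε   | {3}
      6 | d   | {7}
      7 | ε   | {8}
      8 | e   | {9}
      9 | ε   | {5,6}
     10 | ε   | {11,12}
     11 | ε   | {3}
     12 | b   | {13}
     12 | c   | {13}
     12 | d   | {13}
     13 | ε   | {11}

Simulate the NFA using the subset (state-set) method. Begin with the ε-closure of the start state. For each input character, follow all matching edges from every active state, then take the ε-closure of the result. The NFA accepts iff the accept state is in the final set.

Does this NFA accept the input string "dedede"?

Answer: ACCEPT

Trace:
S₀ = ε-closure({0}) = {0,1,2,3,4,5,6,10,11,12}
'd' @ 1: {1,3,7,8,11,13}  [accepting]
'e' @ 2: {1,3,5,6,9}  [accepting]
'd' @ 3: {7,8}
'e' @ 4: {1,3,5,6,9}  [accepting]
'd' @ 5: {7,8}
'e' @ 6: {1,3,5,6,9}  [accepting]
final: {1,3,5,6,9}; accept 1 in set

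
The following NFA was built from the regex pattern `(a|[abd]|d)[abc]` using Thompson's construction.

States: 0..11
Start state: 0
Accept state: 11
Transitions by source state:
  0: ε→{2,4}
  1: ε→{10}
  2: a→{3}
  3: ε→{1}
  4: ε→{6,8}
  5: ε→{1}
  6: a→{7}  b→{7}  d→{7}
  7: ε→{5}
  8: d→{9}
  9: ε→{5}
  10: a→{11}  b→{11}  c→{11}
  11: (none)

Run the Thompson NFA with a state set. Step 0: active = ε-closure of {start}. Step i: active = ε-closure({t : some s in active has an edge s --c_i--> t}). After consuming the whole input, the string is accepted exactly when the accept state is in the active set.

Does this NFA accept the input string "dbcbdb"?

initial (ε-close {0}): {0,2,4,6,8}
'd' @ 1: {1,5,7,9,10}
'b' @ 2: {11}  (accept∈set)
'c' @ 3: {}  — state set empty
rest 'bdb' ignored (set empty)
after full input: {}  (accept=11 not in)

Answer: REJECT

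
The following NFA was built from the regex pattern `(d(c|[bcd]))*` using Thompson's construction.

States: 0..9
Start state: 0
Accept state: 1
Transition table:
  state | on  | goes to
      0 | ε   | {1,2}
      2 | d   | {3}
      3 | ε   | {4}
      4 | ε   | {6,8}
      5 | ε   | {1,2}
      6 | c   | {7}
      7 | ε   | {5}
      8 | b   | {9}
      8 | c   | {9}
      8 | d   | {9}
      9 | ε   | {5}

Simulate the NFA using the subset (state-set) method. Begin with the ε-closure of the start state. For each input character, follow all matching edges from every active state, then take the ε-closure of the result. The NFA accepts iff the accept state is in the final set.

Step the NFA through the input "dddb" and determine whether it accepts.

Answer: ACCEPT

Steps:
initial (ε-close {0}): {0,1,2}
'd' @ 1: {3,4,6,8}
'd' @ 2: {1,2,5,9}  ✓accept
'd' @ 3: {3,4,6,8}
'b' @ 4: {1,2,5,9}  ✓accept
after full input: {1,2,5,9}  (accept=1 in)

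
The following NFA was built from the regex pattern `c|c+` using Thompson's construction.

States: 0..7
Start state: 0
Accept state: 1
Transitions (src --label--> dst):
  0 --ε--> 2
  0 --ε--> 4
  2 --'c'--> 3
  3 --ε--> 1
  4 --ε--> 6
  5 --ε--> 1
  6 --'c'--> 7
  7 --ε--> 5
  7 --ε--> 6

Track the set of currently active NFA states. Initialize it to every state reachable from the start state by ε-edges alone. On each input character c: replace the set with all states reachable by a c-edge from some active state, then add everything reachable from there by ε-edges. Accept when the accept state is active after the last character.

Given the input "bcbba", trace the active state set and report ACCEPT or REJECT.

initial (ε-close {0}): {0,2,4,6}
'b' @ 1: {}  — no active states
rest 'cbba' ignored (set empty)
final: {}; accept 1 not in set

Answer: REJECT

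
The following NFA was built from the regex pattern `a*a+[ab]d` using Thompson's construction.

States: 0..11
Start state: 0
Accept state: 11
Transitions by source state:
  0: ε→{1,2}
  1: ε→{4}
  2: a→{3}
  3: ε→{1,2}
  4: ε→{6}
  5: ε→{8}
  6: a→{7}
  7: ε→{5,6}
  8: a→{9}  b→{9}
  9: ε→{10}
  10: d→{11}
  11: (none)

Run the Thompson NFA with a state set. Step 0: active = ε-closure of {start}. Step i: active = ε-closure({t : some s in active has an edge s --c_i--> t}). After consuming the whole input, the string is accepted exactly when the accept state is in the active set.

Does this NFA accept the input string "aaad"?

S₀ = ε-closure({0}) = {0,1,2,4,6}
'a' @ 1: {1,2,3,4,5,6,7,8}
'a' @ 2: {1,2,3,4,5,6,7,8,9,10}
'a' @ 3: {1,2,3,4,5,6,7,8,9,10}
'd' @ 4: {11}  (accept∈set)
after full input: {11}  (accept=11 in)

Answer: ACCEPT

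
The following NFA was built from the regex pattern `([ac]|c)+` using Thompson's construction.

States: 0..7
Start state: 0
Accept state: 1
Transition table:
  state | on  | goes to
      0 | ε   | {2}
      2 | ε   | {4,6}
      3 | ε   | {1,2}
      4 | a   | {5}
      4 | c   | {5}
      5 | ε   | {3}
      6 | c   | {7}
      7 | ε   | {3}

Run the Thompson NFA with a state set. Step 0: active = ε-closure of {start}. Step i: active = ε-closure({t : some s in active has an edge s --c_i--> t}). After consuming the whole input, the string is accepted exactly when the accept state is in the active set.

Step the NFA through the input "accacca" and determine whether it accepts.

initial (ε-close {0}): {0,2,4,6}
'a' @ 1: {1,2,3,4,5,6}  ✓accept
'c' @ 2: {1,2,3,4,5,6,7}  ✓accept
'c' @ 3: {1,2,3,4,5,6,7}  ✓accept
'a' @ 4: {1,2,3,4,5,6}  ✓accept
'c' @ 5: {1,2,3,4,5,6,7}  ✓accept
'c' @ 6: {1,2,3,4,5,6,7}  ✓accept
'a' @ 7: {1,2,3,4,5,6}  ✓accept
final: {1,2,3,4,5,6}; accept 1 in set

Answer: ACCEPT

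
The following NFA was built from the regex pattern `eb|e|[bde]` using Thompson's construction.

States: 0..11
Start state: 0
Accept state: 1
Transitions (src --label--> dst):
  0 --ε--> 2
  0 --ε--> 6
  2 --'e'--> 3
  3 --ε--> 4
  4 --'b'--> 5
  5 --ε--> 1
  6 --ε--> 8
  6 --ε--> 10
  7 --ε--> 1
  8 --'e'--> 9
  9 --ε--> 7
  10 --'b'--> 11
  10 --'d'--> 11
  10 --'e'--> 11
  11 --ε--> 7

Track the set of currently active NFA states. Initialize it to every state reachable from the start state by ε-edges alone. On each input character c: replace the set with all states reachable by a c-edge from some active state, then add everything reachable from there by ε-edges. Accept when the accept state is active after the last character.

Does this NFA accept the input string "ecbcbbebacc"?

Answer: REJECT

Steps:
S₀ = ε-closure({0}) = {0,2,6,8,10}
'e' @ 1: {1,3,4,7,9,11}  (accept∈set)
'c' @ 2: {}  — state set empty
rest 'bcbbebacc' ignored (set empty)
end set {} — state 1 not in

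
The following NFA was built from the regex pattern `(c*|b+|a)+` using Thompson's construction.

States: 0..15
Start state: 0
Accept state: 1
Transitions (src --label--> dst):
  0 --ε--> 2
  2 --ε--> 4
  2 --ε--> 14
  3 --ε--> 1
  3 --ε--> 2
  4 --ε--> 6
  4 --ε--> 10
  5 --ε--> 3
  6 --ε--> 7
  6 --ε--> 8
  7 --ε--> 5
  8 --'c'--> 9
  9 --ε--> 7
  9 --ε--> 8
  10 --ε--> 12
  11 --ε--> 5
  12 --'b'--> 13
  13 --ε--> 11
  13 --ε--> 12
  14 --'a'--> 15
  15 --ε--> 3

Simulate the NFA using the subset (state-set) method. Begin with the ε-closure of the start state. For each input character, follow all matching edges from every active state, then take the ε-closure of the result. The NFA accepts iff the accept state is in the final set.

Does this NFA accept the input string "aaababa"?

Answer: ACCEPT

Steps:
start: ε-closure({0}) = {0,1,2,3,4,5,6,7,8,10,12,14}
'a' @ 1: {1,2,3,4,5,6,7,8,10,12,14,15}  [accepting]
'a' @ 2: {1,2,3,4,5,6,7,8,10,12,14,15}  [accepting]
'a' @ 3: {1,2,3,4,5,6,7,8,10,12,14,15}  [accepting]
'b' @ 4: {1,2,3,4,5,6,7,8,10,11,12,13,14}  [accepting]
'a' @ 5: {1,2,3,4,5,6,7,8,10,12,14,15}  [accepting]
'b' @ 6: {1,2,3,4,5,6,7,8,10,11,12,13,14}  [accepting]
'a' @ 7: {1,2,3,4,5,6,7,8,10,12,14,15}  [accepting]
end set {1,2,3,4,5,6,7,8,10,12,14,15} — state 1 in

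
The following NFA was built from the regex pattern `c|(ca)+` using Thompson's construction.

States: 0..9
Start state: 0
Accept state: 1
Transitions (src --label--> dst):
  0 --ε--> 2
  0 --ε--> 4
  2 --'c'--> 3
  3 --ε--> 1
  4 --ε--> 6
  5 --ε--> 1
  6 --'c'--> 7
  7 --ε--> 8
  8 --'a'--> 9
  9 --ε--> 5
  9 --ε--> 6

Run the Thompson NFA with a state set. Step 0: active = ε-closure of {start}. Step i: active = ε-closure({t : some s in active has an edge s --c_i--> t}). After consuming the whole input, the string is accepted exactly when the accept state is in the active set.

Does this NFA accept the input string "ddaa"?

initial (ε-close {0}): {0,2,4,6}
'd' @ 1: {}  — no active states
rest 'daa' ignored (set empty)
end set {} — state 1 not in

Answer: REJECT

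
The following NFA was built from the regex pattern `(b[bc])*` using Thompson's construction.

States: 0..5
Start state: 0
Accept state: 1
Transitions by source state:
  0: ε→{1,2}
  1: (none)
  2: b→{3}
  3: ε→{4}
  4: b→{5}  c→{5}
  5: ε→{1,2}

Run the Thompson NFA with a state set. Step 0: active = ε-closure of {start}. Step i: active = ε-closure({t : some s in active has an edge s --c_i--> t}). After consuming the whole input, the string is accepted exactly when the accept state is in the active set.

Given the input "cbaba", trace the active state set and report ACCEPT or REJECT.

Answer: REJECT

Derivation:
initial (ε-close {0}): {0,1,2}
'c' @ 1: {}  — dead — no transitions
rest 'baba' ignored (set empty)
final: {}; accept 1 not in set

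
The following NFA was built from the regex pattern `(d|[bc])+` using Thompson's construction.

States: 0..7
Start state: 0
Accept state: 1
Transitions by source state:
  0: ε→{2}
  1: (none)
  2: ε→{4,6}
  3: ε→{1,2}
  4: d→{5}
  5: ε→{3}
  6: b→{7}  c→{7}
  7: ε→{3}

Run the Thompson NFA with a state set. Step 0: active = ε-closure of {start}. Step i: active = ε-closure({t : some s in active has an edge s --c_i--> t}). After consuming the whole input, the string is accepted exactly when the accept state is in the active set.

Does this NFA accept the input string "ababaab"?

Answer: REJECT

Derivation:
initial (ε-close {0}): {0,2,4,6}
'a' @ 1: {}  — state set empty
rest 'babaab' ignored (set empty)
final: {}; accept 1 not in set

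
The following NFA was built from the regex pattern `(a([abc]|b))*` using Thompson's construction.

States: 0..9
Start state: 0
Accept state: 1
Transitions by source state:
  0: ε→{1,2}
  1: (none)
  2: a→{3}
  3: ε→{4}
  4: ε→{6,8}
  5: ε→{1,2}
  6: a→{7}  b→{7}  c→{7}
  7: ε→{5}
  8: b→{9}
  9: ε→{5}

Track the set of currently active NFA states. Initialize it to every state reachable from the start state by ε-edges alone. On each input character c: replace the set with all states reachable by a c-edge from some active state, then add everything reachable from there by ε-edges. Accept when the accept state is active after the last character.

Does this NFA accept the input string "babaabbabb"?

initial (ε-close {0}): {0,1,2}
'b' @ 1: {}  — state set empty
rest 'abaabbabb' ignored (set empty)
after full input: {}  (accept=1 not in)

Answer: REJECT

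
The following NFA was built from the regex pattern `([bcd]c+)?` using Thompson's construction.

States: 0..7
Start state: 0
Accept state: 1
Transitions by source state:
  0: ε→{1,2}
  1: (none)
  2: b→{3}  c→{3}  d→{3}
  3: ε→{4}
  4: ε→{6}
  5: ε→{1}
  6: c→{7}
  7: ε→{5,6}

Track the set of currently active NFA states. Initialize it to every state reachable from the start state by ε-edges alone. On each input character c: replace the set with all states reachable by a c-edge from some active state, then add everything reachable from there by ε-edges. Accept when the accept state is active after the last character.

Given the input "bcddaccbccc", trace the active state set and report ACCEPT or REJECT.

S₀ = ε-closure({0}) = {0,1,2}
'b' @ 1: {3,4,6}
'c' @ 2: {1,5,6,7}  (accept∈set)
'd' @ 3: {}  — dead — no transitions
rest 'daccbccc' ignored (set empty)
final: {}; accept 1 not in set

Answer: REJECT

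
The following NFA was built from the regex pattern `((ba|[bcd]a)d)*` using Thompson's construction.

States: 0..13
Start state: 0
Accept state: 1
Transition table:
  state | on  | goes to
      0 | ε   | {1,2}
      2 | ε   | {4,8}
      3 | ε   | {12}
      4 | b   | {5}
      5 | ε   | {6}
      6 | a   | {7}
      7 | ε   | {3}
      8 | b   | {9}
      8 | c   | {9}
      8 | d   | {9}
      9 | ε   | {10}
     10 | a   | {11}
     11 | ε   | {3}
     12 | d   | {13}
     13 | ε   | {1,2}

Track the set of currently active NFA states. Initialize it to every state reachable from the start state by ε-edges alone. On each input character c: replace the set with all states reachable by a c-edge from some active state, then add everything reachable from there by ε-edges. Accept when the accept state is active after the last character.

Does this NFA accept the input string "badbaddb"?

start: ε-closure({0}) = {0,1,2,4,8}
'b' @ 1: {5,6,9,10}
'a' @ 2: {3,7,11,12}
'd' @ 3: {1,2,4,8,13}  ✓accept
'b' @ 4: {5,6,9,10}
'a' @ 5: {3,7,11,12}
'd' @ 6: {1,2,4,8,13}  ✓accept
'd' @ 7: {9,10}
'b' @ 8: {}  — no active states
end set {} — state 1 not in

Answer: REJECT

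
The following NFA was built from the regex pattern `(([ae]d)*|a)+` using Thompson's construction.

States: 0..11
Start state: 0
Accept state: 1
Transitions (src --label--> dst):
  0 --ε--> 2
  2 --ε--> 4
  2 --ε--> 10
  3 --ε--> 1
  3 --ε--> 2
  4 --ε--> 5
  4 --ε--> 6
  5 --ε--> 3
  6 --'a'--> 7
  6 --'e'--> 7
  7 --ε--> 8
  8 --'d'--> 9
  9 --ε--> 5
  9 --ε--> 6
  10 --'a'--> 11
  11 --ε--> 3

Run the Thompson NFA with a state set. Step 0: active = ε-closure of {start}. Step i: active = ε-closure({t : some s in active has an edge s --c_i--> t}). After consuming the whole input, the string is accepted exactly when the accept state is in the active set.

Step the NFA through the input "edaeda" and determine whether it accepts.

Answer: ACCEPT

Derivation:
start: ε-closure({0}) = {0,1,2,3,4,5,6,10}
'e' @ 1: {7,8}
'd' @ 2: {1,2,3,4,5,6,9,10}  (accept∈set)
'a' @ 3: {1,2,3,4,5,6,7,8,10,11}  (accept∈set)
'e' @ 4: {7,8}
'd' @ 5: {1,2,3,4,5,6,9,10}  (accept∈set)
'a' @ 6: {1,2,3,4,5,6,7,8,10,11}  (accept∈set)
final: {1,2,3,4,5,6,7,8,10,11}; accept 1 in set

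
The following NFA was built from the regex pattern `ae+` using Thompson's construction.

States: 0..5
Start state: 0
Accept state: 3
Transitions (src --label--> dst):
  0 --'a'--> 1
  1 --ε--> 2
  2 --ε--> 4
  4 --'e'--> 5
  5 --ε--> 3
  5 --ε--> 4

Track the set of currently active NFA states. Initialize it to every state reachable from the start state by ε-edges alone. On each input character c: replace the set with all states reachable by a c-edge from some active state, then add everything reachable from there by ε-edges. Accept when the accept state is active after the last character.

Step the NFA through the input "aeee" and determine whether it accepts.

S₀ = ε-closure({0}) = {0}
'a' @ 1: {1,2,4}
'e' @ 2: {3,4,5}  (accept∈set)
'e' @ 3: {3,4,5}  (accept∈set)
'e' @ 4: {3,4,5}  (accept∈set)
end set {3,4,5} — state 3 in

Answer: ACCEPT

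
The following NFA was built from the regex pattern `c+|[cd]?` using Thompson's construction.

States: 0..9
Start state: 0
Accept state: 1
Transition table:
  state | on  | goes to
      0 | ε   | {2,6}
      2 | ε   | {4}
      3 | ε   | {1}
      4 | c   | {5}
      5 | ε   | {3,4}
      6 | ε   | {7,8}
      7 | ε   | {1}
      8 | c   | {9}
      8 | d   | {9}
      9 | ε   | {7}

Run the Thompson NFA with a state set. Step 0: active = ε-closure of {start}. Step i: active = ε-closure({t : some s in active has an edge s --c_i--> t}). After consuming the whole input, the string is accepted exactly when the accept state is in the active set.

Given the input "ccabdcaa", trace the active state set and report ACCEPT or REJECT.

Answer: REJECT

Steps:
start: ε-closure({0}) = {0,1,2,4,6,7,8}
'c' @ 1: {1,3,4,5,7,9}  (accept∈set)
'c' @ 2: {1,3,4,5}  (accept∈set)
'a' @ 3: {}  — no active states
rest 'bdcaa' ignored (set empty)
after full input: {}  (accept=1 not in)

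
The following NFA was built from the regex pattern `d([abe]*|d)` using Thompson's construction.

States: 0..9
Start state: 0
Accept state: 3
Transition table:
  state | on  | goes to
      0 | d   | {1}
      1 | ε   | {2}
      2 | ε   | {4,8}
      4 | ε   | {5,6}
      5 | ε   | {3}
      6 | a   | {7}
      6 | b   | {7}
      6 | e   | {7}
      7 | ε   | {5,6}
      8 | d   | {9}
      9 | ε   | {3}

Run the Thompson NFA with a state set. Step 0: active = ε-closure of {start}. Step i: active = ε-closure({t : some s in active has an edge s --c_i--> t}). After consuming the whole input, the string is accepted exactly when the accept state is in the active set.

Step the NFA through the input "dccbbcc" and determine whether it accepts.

start: ε-closure({0}) = {0}
'd' @ 1: {1,2,3,4,5,6,8}  ✓accept
'c' @ 2: {}  — dead — no transitions
rest 'cbbcc' ignored (set empty)
after full input: {}  (accept=3 not in)

Answer: REJECT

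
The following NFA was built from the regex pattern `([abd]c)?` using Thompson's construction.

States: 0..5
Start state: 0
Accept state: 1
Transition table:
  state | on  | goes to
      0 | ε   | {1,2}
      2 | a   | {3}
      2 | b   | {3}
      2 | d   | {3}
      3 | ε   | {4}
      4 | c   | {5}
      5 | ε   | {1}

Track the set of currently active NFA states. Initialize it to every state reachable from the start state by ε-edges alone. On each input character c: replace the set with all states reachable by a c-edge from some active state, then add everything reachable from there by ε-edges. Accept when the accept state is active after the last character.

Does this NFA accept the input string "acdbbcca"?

Answer: REJECT

Trace:
initial (ε-close {0}): {0,1,2}
'a' @ 1: {3,4}
'c' @ 2: {1,5}  (accept∈set)
'd' @ 3: {}  — no active states
rest 'bbcca' ignored (set empty)
final: {}; accept 1 not in set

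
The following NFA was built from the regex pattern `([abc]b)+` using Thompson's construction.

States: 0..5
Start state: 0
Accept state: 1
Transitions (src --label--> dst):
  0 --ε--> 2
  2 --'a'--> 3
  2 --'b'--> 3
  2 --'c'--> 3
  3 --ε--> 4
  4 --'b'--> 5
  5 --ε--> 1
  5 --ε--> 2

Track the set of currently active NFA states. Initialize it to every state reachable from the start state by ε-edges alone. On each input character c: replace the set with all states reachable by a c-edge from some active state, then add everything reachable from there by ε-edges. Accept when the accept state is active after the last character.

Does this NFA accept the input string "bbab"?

initial (ε-close {0}): {0,2}
'b' @ 1: {3,4}
'b' @ 2: {1,2,5}  (accept∈set)
'a' @ 3: {3,4}
'b' @ 4: {1,2,5}  (accept∈set)
end set {1,2,5} — state 1 in

Answer: ACCEPT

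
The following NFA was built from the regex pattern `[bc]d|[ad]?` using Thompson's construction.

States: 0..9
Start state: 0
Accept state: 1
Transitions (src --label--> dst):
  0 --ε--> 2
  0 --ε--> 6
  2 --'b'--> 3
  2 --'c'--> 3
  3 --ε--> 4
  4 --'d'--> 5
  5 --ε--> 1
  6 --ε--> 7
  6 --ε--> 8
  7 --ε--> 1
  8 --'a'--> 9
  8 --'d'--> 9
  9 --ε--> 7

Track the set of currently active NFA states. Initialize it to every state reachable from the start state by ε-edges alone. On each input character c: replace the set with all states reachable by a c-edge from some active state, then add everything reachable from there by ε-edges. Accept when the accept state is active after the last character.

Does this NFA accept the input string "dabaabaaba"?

Answer: REJECT

Trace:
initial (ε-close {0}): {0,1,2,6,7,8}
'd' @ 1: {1,7,9}  [accepting]
'a' @ 2: {}  — dead — no transitions
rest 'baabaaba' ignored (set empty)
after full input: {}  (accept=1 not in)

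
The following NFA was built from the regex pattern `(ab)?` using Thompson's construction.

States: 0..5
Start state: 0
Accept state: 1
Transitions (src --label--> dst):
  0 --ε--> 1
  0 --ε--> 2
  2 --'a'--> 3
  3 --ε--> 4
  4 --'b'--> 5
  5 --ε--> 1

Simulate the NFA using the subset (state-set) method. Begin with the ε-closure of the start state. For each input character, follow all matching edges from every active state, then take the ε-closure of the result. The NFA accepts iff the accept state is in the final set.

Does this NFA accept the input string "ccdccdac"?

Answer: REJECT

Derivation:
initial (ε-close {0}): {0,1,2}
'c' @ 1: {}  — state set empty
rest 'cdccdac' ignored (set empty)
final: {}; accept 1 not in set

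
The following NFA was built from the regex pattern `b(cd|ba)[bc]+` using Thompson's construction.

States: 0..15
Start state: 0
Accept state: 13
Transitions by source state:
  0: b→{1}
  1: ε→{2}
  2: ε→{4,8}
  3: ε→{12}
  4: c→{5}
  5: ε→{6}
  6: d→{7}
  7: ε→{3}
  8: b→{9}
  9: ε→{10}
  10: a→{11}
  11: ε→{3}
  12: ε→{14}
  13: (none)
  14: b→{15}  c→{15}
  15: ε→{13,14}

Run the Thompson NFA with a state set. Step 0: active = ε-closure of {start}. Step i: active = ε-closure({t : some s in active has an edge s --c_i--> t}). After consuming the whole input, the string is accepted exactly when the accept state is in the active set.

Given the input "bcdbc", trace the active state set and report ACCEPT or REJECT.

S₀ = ε-closure({0}) = {0}
'b' @ 1: {1,2,4,8}
'c' @ 2: {5,6}
'd' @ 3: {3,7,12,14}
'b' @ 4: {13,14,15}  (accept∈set)
'c' @ 5: {13,14,15}  (accept∈set)
after full input: {13,14,15}  (accept=13 in)

Answer: ACCEPT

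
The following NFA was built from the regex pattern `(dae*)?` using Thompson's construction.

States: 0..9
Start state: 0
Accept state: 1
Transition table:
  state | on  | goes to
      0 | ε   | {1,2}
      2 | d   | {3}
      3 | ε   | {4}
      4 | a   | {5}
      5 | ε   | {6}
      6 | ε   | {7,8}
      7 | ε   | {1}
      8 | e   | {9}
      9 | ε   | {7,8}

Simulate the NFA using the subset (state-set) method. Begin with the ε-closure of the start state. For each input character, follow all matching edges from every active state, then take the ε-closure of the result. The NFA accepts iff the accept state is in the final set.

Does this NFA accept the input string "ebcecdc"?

initial (ε-close {0}): {0,1,2}
'e' @ 1: {}  — no active states
rest 'bcecdc' ignored (set empty)
end set {} — state 1 not in

Answer: REJECT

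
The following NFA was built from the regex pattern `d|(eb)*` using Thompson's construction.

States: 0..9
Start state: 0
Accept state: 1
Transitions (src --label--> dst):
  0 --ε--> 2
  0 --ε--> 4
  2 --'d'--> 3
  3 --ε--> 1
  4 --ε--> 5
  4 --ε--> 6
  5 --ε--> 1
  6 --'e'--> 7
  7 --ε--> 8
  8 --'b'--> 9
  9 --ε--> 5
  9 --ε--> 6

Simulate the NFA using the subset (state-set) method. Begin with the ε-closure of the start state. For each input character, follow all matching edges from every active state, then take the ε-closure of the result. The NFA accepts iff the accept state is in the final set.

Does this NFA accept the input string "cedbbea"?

start: ε-closure({0}) = {0,1,2,4,5,6}
'c' @ 1: {}  — state set empty
rest 'edbbea' ignored (set empty)
final: {}; accept 1 not in set

Answer: REJECT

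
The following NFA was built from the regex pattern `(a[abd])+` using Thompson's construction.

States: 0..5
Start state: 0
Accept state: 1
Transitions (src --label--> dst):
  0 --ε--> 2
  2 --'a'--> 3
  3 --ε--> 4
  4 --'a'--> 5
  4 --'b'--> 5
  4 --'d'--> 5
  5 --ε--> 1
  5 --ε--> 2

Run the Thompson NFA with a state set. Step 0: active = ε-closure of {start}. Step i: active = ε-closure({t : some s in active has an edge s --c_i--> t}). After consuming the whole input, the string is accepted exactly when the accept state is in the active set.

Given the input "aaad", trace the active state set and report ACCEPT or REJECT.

Answer: ACCEPT

Steps:
initial (ε-close {0}): {0,2}
'a' @ 1: {3,4}
'a' @ 2: {1,2,5}  [accepting]
'a' @ 3: {3,4}
'd' @ 4: {1,2,5}  [accepting]
after full input: {1,2,5}  (accept=1 in)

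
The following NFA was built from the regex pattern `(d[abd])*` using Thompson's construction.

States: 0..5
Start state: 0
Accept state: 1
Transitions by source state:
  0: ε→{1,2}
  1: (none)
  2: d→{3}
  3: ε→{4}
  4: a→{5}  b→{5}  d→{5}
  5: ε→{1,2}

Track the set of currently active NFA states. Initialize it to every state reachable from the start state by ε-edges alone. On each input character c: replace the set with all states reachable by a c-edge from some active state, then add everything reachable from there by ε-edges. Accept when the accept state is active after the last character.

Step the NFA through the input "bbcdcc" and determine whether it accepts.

S₀ = ε-closure({0}) = {0,1,2}
'b' @ 1: {}  — state set empty
rest 'bcdcc' ignored (set empty)
end set {} — state 1 not in

Answer: REJECT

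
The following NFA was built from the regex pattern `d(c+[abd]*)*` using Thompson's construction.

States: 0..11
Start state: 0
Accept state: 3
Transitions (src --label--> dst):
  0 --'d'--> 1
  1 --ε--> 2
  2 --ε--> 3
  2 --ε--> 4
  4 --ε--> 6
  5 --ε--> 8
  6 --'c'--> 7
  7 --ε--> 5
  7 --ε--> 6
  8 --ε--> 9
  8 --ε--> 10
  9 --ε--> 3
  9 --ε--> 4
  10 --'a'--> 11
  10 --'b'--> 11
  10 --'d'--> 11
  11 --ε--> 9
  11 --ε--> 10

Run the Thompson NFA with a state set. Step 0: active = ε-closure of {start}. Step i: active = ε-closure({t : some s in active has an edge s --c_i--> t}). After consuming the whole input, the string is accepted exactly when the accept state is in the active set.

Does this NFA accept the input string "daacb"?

Answer: REJECT

Derivation:
initial (ε-close {0}): {0}
'd' @ 1: {1,2,3,4,6}  [accepting]
'a' @ 2: {}  — no active states
rest 'acb' ignored (set empty)
final: {}; accept 3 not in set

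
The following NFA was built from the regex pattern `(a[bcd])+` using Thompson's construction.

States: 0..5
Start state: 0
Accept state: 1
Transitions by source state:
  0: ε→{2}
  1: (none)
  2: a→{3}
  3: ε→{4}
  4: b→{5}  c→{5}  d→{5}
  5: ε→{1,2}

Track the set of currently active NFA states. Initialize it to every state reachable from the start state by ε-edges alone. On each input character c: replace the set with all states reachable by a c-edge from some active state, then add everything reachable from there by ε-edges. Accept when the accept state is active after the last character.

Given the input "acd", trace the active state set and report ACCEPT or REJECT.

Answer: REJECT

Trace:
initial (ε-close {0}): {0,2}
'a' @ 1: {3,4}
'c' @ 2: {1,2,5}  (accept∈set)
'd' @ 3: {}  — no active states
final: {}; accept 1 not in set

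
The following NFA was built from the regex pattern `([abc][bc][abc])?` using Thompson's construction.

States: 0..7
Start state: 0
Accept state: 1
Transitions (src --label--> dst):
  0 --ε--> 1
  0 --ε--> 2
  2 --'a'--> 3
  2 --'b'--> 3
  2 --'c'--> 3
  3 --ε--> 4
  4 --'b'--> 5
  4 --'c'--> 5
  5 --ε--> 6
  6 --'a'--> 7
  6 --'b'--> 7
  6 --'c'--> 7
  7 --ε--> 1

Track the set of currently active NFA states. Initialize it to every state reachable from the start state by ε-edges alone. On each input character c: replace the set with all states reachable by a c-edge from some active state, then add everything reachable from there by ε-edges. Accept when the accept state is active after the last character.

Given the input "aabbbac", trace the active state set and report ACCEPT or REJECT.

S₀ = ε-closure({0}) = {0,1,2}
'a' @ 1: {3,4}
'a' @ 2: {}  — dead — no transitions
rest 'bbbac' ignored (set empty)
after full input: {}  (accept=1 not in)

Answer: REJECT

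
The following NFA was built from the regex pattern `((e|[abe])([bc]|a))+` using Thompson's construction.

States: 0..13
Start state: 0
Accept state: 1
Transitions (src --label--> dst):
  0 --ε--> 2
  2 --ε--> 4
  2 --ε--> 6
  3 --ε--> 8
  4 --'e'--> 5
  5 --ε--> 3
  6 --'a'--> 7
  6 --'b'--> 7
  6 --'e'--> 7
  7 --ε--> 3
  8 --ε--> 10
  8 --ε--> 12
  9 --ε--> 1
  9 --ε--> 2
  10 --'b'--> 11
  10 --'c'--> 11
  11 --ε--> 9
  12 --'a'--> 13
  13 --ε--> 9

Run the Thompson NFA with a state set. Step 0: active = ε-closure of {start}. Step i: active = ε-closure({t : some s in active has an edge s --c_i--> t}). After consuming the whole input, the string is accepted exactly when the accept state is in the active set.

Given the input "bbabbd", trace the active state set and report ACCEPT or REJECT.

Answer: REJECT

Derivation:
initial (ε-close {0}): {0,2,4,6}
'b' @ 1: {3,7,8,10,12}
'b' @ 2: {1,2,4,6,9,11}  (accept∈set)
'a' @ 3: {3,7,8,10,12}
'b' @ 4: {1,2,4,6,9,11}  (accept∈set)
'b' @ 5: {3,7,8,10,12}
'd' @ 6: {}  — no active states
end set {} — state 1 not in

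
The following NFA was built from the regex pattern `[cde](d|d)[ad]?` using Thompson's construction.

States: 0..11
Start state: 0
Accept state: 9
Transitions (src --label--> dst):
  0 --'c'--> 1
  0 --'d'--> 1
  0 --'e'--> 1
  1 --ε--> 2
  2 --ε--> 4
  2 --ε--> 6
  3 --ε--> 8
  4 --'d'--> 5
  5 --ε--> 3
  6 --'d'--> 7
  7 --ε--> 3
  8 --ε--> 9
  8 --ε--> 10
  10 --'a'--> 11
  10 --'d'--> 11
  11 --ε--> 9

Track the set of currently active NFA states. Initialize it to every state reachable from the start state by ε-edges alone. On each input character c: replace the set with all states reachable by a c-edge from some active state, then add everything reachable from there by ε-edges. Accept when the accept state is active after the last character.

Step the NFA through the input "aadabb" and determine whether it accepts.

initial (ε-close {0}): {0}
'a' @ 1: {}  — dead — no transitions
rest 'adabb' ignored (set empty)
after full input: {}  (accept=9 not in)

Answer: REJECT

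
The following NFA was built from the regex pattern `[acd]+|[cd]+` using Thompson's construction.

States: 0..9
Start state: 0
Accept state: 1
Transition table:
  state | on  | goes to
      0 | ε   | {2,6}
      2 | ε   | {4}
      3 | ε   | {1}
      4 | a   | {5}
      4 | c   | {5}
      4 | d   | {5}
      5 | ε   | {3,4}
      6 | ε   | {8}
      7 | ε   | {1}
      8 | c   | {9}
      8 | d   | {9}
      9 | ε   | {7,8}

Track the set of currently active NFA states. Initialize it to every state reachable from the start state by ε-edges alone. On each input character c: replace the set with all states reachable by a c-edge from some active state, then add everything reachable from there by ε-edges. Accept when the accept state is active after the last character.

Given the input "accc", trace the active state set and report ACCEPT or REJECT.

Answer: ACCEPT

Derivation:
initial (ε-close {0}): {0,2,4,6,8}
'a' @ 1: {1,3,4,5}  (accept∈set)
'c' @ 2: {1,3,4,5}  (accept∈set)
'c' @ 3: {1,3,4,5}  (accept∈set)
'c' @ 4: {1,3,4,5}  (accept∈set)
after full input: {1,3,4,5}  (accept=1 in)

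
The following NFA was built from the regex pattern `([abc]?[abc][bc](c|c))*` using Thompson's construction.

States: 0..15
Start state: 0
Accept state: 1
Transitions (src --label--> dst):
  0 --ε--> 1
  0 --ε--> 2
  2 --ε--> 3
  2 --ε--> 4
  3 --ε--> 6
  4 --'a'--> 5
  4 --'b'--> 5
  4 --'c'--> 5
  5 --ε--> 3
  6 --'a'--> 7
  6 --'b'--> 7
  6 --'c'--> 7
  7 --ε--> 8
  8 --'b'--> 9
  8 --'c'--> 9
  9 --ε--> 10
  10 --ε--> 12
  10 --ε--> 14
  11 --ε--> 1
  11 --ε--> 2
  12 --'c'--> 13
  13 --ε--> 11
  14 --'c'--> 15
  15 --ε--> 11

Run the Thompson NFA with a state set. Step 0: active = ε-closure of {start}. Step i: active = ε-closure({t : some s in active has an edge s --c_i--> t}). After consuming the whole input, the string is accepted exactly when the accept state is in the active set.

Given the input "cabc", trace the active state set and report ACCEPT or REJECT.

initial (ε-close {0}): {0,1,2,3,4,6}
'c' @ 1: {3,5,6,7,8}
'a' @ 2: {7,8}
'b' @ 3: {9,10,12,14}
'c' @ 4: {1,2,3,4,6,11,13,15}  ✓accept
final: {1,2,3,4,6,11,13,15}; accept 1 in set

Answer: ACCEPT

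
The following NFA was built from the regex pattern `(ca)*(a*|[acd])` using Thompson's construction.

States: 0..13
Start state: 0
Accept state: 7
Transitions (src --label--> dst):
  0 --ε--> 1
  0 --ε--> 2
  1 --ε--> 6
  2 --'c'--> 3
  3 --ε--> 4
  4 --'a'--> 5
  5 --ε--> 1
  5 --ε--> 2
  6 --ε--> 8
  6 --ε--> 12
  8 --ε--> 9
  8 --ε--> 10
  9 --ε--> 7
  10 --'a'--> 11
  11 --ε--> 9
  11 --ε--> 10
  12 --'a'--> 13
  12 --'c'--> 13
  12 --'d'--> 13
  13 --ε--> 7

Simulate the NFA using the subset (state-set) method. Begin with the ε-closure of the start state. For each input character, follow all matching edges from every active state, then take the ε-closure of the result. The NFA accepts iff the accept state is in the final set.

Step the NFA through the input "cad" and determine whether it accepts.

S₀ = ε-closure({0}) = {0,1,2,6,7,8,9,10,12}
'c' @ 1: {3,4,7,13}  [accepting]
'a' @ 2: {1,2,5,6,7,8,9,10,12}  [accepting]
'd' @ 3: {7,13}  [accepting]
after full input: {7,13}  (accept=7 in)

Answer: ACCEPT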